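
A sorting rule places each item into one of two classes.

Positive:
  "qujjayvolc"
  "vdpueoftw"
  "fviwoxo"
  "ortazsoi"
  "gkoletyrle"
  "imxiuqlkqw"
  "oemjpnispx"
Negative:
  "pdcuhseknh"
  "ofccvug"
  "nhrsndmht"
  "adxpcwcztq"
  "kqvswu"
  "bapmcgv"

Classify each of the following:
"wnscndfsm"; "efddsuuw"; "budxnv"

Negative, Positive, Negative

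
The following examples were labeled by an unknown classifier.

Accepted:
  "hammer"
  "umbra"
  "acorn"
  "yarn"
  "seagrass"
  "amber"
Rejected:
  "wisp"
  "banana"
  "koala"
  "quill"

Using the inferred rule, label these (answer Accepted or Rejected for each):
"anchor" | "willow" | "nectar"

The common property of the 'Accepted' items is: contains 'r'. No 'Rejected' item has it.
"anchor": Accepted (has 'r'). "willow": Rejected (no 'r'). "nectar": Accepted (has 'r').

Accepted, Rejected, Accepted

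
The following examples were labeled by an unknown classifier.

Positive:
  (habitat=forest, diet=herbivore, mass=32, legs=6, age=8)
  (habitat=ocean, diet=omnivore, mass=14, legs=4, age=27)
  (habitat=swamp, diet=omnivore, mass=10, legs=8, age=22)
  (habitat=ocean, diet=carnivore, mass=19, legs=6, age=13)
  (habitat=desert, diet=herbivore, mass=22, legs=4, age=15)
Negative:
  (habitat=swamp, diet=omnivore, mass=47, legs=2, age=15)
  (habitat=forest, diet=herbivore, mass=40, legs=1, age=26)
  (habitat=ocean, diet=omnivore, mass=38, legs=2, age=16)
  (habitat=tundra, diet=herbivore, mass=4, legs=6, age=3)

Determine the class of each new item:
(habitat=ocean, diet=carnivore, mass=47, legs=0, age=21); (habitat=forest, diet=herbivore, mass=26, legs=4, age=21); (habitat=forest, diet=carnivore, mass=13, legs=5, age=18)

All 'Positive' examples share one property — legs ≥ 4 AND age ≥ 8 — and every 'Negative' example lacks it.
(habitat=ocean, diet=carnivore, mass=47, legs=0, age=21): legs = 0, age = 21, does not fit → Negative. (habitat=forest, diet=herbivore, mass=26, legs=4, age=21): legs = 4, age = 21, has this property → Positive. (habitat=forest, diet=carnivore, mass=13, legs=5, age=18): legs = 5, age = 18, has this property → Positive.

Negative, Positive, Positive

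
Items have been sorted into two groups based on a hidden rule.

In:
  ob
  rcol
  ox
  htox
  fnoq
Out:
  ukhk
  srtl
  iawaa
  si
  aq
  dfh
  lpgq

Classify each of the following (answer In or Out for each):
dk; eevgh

Out, Out

The classifier is using: contains 'o'.
dk: no 'o', lacks this property → Out. eevgh: no 'o', lacks this property → Out.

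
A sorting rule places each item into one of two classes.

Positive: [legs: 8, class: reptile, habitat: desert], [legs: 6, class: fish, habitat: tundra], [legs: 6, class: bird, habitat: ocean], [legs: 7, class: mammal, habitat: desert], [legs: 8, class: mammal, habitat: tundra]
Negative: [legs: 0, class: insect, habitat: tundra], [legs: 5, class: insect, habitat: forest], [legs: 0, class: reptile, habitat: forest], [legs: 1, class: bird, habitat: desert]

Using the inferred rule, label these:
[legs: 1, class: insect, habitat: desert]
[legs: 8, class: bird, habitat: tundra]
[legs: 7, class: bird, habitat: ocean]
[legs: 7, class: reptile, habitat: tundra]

The distinguishing property — legs ≥ 6 — holds for all the 'Positive' cases and none of the 'Negative' cases.
[legs: 1, class: insect, habitat: desert] — legs = 1, hence Negative. [legs: 8, class: bird, habitat: tundra] — legs = 8, hence Positive. [legs: 7, class: bird, habitat: ocean] — legs = 7, hence Positive. [legs: 7, class: reptile, habitat: tundra] — legs = 7, hence Positive.

Negative, Positive, Positive, Positive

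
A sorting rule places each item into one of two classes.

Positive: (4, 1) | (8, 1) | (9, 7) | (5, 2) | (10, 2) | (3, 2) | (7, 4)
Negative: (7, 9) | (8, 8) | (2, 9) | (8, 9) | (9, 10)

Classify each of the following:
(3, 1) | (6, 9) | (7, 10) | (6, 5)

Positive, Negative, Negative, Positive

The rule appears to be: first > second.
Positive: (3, 1), since 3 > 1. Negative: (6, 9), since 6 < 9. Negative: (7, 10), since 7 < 10. Positive: (6, 5), since 6 > 5.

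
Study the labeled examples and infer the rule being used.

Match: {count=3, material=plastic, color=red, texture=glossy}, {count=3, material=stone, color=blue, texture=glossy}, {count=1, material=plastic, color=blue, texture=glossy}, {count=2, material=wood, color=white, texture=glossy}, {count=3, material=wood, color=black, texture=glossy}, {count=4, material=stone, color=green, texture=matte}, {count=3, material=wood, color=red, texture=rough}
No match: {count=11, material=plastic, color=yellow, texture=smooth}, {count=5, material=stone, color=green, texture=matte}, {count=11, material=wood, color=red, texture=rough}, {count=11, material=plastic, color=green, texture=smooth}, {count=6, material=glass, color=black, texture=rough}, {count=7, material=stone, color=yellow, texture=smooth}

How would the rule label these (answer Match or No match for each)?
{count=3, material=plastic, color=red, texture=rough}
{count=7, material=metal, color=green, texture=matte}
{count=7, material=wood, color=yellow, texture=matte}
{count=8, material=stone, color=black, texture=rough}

Match, No match, No match, No match

'Match' ⟺ count ≤ 4.
{count=3, material=plastic, color=red, texture=rough}: count = 3, has this property → Match. {count=7, material=metal, color=green, texture=matte}: count = 7, lacks this property → No match. {count=7, material=wood, color=yellow, texture=matte}: count = 7, lacks this property → No match. {count=8, material=stone, color=black, texture=rough}: count = 8, lacks this property → No match.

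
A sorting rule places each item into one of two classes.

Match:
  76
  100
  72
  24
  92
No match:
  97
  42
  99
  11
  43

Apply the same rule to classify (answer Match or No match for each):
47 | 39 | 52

The distinguishing property — multiple of 4 — holds for all the 'Match' cases and none of the 'No match' cases.
47: 47 = 4·11 + 3 — lacks this property, so No match. 39: 39 = 4·9 + 3 — lacks this property, so No match. 52: 52 = 4·13 — passes, so Match.

No match, No match, Match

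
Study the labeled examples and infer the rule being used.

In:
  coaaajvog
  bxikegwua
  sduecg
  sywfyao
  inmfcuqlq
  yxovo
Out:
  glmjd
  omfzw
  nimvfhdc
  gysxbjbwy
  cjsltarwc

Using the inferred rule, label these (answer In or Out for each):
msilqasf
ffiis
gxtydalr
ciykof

In, In, Out, In

The simplest hypothesis consistent with all the labels is: has ≥ 2 vowels.
In: msilqasf, since 2 vowels. In: ffiis, since 2 vowels. Out: gxtydalr, since 1 vowel. In: ciykof, since 2 vowels.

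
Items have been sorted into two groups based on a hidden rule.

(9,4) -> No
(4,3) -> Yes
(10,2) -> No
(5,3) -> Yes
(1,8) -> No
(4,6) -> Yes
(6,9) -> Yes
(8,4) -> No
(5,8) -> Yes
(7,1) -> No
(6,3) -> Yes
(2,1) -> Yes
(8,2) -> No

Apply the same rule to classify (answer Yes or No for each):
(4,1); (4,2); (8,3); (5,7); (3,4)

Yes, Yes, No, Yes, Yes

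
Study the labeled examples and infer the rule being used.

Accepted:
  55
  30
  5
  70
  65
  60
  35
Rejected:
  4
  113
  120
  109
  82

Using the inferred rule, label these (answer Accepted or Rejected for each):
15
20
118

Rule: multiple of 5 AND at most 70. This holds for each 'Accepted' example and fails for each 'Rejected' one.

Accepted, Accepted, Rejected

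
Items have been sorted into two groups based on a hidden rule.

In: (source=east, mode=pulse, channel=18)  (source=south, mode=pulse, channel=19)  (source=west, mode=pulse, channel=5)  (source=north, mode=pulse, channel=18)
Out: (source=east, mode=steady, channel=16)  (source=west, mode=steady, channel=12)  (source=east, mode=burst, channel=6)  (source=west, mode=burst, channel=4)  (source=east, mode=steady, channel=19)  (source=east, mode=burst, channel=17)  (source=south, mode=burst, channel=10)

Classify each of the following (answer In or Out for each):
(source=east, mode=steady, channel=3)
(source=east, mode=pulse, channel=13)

Out, In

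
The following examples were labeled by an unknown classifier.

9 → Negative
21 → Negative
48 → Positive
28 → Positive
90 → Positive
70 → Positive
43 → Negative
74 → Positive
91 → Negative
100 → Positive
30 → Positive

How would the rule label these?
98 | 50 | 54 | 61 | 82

Looking at the examples, the only property every 'Positive' case has and every 'Negative' case lacks is: even.
Positive: 98, since 98 is even. Positive: 50, since 50 is even. Positive: 54, since 54 is even. Negative: 61, since 61 is odd. Positive: 82, since 82 is even.

Positive, Positive, Positive, Negative, Positive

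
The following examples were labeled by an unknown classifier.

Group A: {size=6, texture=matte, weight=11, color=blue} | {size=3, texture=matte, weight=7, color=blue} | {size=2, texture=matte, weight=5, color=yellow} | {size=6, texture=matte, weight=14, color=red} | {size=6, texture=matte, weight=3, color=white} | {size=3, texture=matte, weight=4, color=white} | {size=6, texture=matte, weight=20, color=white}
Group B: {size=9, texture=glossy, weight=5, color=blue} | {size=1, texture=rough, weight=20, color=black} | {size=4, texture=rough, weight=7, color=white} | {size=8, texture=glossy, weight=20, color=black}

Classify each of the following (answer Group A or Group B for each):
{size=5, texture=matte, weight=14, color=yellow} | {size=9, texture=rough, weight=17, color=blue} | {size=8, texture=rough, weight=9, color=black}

Group A, Group B, Group B

The simplest hypothesis consistent with all the labels is: texture is matte.
{size=5, texture=matte, weight=14, color=yellow}: texture is matte, has this property → Group A. {size=9, texture=rough, weight=17, color=blue}: texture is rough, fails this test → Group B. {size=8, texture=rough, weight=9, color=black}: texture is rough, fails this test → Group B.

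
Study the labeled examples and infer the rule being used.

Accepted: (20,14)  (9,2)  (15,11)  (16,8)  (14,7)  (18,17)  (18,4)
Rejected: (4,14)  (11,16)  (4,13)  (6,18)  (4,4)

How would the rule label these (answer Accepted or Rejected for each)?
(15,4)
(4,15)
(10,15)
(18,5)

Checking candidate rules against both groups, what survives is: first > second.
Accepted: (15,4), since 15 > 4.
Rejected: (4,15), since 4 < 15.
Rejected: (10,15), since 10 < 15.
Accepted: (18,5), since 18 > 5.

Accepted, Rejected, Rejected, Accepted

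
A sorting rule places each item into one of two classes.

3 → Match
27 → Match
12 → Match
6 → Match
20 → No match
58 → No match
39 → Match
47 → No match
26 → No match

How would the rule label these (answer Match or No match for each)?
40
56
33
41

The pattern is that an item is 'Match' exactly when: multiple of 3.
40: 40 = 3·13 + 1, fails this test → No match.
56: 56 = 3·18 + 2, fails this test → No match.
33: 33 = 3·11, matches → Match.
41: 41 = 3·13 + 2, fails this test → No match.

No match, No match, Match, No match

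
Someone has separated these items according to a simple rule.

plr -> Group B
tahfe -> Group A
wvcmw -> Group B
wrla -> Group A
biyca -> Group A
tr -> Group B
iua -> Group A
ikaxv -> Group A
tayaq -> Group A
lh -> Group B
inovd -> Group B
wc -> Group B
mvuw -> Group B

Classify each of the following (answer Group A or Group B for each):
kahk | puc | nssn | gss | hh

Group A, Group B, Group B, Group B, Group B

Every 'Group A' example satisfies: contains 'a'. None of the 'Group B' examples do.
kahk: Group A (has 'a').
puc: Group B (no 'a').
nssn: Group B (no 'a').
gss: Group B (no 'a').
hh: Group B (no 'a').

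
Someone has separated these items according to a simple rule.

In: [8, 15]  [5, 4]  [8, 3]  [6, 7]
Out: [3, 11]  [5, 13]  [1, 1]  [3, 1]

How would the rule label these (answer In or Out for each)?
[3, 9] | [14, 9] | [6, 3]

Out, In, In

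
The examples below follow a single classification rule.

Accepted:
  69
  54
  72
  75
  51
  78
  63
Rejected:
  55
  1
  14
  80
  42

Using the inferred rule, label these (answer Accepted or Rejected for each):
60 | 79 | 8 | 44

Accepted, Rejected, Rejected, Rejected

A rule that fits every label: multiple of 3 AND at least 51 — true of each 'Accepted' example, false of each 'Rejected' one.
60: 60 = 3·20, 60 ≥ 51 — has this property, so Accepted. 79: 79 = 3·26 + 1, 79 ≥ 51 — does not fit, so Rejected. 8: 8 = 3·2 + 2, 8 < 51 — does not fit, so Rejected. 44: 44 = 3·14 + 2, 44 < 51 — does not fit, so Rejected.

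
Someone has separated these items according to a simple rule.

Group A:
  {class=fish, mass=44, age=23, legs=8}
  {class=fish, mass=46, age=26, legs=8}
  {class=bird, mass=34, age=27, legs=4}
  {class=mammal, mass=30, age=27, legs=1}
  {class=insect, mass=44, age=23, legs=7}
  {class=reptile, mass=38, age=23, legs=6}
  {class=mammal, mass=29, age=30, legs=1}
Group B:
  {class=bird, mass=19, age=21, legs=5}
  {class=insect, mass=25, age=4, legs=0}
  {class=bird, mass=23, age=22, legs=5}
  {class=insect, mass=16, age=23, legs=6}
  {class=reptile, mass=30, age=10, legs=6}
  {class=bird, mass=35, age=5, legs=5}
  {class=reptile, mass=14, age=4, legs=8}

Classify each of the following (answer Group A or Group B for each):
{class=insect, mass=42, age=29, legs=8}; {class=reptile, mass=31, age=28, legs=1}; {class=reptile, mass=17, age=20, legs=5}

Group A, Group A, Group B

A rule that fits every label: mass ≥ 19 AND age ≥ 23 — true of each 'Group A' example, false of each 'Group B' one.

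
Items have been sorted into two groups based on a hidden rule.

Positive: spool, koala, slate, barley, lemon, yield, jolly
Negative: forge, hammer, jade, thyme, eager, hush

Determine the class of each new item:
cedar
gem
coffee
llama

Rule: contains 'l'. This holds for each 'Positive' example and fails for each 'Negative' one.
cedar → no 'l' → Negative.
gem → no 'l' → Negative.
coffee → no 'l' → Negative.
llama → has 'l' → Positive.

Negative, Negative, Negative, Positive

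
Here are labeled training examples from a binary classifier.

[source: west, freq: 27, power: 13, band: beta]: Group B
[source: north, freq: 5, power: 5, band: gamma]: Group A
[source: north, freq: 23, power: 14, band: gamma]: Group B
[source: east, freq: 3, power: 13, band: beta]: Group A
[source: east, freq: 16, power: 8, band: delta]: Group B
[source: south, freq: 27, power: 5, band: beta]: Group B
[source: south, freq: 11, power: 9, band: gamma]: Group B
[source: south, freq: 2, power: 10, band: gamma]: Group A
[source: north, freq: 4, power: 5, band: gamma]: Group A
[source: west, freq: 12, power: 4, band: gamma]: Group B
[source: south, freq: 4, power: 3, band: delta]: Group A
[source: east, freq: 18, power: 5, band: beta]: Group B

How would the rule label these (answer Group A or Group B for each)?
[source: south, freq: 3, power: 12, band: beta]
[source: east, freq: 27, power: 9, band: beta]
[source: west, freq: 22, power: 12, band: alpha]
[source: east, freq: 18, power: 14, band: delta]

Rule: freq ≤ 5. This holds for each 'Group A' example and fails for each 'Group B' one.
[source: south, freq: 3, power: 12, band: beta] — freq = 3, hence Group A.
[source: east, freq: 27, power: 9, band: beta] — freq = 27, hence Group B.
[source: west, freq: 22, power: 12, band: alpha] — freq = 22, hence Group B.
[source: east, freq: 18, power: 14, band: delta] — freq = 18, hence Group B.

Group A, Group B, Group B, Group B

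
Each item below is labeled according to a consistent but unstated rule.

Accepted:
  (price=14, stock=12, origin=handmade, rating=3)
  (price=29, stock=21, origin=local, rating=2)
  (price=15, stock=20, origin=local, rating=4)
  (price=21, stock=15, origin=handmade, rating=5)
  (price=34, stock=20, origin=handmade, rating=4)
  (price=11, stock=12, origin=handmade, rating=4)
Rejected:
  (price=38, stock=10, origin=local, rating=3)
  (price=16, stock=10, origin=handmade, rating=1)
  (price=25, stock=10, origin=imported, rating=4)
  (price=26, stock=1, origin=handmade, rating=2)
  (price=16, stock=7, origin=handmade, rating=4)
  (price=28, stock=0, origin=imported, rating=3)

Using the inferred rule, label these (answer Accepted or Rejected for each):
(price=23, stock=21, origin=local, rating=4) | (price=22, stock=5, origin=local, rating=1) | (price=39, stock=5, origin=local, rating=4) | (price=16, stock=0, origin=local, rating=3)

Accepted, Rejected, Rejected, Rejected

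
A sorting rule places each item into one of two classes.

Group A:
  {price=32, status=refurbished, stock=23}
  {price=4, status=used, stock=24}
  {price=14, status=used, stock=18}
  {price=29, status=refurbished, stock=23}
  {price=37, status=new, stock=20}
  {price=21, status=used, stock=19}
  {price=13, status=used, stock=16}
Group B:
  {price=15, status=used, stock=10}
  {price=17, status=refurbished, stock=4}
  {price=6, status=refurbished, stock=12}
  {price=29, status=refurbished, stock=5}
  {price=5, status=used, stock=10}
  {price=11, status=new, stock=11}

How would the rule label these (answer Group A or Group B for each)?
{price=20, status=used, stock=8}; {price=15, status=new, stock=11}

Group B, Group B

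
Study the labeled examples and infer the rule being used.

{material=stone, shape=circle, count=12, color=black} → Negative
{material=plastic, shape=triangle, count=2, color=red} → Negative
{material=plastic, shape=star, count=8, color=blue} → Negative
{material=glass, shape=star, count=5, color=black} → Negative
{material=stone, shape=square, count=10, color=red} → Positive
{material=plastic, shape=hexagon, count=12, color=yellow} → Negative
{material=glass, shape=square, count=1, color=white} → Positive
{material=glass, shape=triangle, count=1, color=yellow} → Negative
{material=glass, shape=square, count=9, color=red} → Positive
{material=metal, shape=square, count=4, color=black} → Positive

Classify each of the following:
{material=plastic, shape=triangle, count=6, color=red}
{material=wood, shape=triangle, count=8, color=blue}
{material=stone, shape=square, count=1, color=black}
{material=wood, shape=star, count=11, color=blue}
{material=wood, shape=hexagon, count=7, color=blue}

Negative, Negative, Positive, Negative, Negative

Comparing the two groups points to one rule — shape is square.
Negative: {material=plastic, shape=triangle, count=6, color=red}, since shape is triangle. Negative: {material=wood, shape=triangle, count=8, color=blue}, since shape is triangle. Positive: {material=stone, shape=square, count=1, color=black}, since shape is square. Negative: {material=wood, shape=star, count=11, color=blue}, since shape is star. Negative: {material=wood, shape=hexagon, count=7, color=blue}, since shape is hexagon.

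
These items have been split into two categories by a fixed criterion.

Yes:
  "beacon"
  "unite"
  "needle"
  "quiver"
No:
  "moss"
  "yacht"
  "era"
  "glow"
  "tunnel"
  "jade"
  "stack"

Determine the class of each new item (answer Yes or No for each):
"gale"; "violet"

No, Yes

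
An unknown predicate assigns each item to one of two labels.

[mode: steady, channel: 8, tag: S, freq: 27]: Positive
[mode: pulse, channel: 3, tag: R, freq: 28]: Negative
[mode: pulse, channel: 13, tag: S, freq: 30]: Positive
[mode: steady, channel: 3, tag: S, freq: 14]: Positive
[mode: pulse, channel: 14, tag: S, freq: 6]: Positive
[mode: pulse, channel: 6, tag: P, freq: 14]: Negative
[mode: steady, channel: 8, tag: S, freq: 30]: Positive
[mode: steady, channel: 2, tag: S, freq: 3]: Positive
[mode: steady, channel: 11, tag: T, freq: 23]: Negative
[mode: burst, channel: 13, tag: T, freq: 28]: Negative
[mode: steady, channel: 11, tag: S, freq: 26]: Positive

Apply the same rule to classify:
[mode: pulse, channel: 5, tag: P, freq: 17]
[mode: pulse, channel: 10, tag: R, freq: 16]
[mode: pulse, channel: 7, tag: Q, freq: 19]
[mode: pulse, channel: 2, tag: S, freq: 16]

Negative, Negative, Negative, Positive

Comparing the two groups points to one rule — tag is S.
[mode: pulse, channel: 5, tag: P, freq: 17]: tag is P — does not satisfy this, so Negative.
[mode: pulse, channel: 10, tag: R, freq: 16]: tag is R — does not satisfy this, so Negative.
[mode: pulse, channel: 7, tag: Q, freq: 19]: tag is Q — does not satisfy this, so Negative.
[mode: pulse, channel: 2, tag: S, freq: 16]: tag is S — qualifies, so Positive.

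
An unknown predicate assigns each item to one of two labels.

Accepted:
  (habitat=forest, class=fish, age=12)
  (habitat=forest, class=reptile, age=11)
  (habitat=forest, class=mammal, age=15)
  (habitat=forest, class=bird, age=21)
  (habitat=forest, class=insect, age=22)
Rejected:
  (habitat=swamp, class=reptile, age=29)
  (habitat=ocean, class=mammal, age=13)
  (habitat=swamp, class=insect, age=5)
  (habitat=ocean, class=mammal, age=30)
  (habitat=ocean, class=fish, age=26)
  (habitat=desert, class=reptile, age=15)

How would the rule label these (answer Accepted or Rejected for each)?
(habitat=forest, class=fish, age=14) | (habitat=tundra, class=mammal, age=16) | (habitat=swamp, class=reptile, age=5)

Comparing the two groups points to one rule — habitat is forest.
(habitat=forest, class=fish, age=14): Accepted (habitat is forest).
(habitat=tundra, class=mammal, age=16): Rejected (habitat is tundra).
(habitat=swamp, class=reptile, age=5): Rejected (habitat is swamp).

Accepted, Rejected, Rejected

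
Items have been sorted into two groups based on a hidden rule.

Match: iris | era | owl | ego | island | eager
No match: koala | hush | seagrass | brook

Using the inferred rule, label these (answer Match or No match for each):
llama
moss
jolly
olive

Rule: starts with a vowel. This holds for each 'Match' example and fails for each 'No match' one.

No match, No match, No match, Match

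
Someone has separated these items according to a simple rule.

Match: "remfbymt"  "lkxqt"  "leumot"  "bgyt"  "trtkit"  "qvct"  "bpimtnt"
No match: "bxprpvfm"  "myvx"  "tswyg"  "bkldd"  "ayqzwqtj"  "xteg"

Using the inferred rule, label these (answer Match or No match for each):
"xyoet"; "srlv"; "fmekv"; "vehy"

Match, No match, No match, No match

One predicate separates the groups cleanly: ends with 't'.
"xyoet": ends with 't' — meets the rule, so Match.
"srlv": ends with 'v' — does not satisfy this, so No match.
"fmekv": ends with 'v' — does not satisfy this, so No match.
"vehy": ends with 'y' — does not satisfy this, so No match.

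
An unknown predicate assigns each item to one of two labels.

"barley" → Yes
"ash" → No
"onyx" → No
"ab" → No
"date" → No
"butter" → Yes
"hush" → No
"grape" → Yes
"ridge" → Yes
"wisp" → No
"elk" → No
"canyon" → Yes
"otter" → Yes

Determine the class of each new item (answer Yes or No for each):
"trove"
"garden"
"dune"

A rule that fits every label: length ≥ 5 — true of each 'Yes' example, false of each 'No' one.
"trove": Yes (length 5). "garden": Yes (length 6). "dune": No (length 4).

Yes, Yes, No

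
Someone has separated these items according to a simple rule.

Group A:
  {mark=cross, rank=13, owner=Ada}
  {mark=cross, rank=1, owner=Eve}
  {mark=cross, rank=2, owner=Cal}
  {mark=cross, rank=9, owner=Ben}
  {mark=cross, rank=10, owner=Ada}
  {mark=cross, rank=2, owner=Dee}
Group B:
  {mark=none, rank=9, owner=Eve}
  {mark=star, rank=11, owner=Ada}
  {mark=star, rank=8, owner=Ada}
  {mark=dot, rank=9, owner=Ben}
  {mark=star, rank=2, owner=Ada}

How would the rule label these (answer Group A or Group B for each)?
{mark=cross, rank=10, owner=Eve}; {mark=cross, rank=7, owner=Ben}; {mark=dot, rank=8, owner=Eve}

Group A, Group A, Group B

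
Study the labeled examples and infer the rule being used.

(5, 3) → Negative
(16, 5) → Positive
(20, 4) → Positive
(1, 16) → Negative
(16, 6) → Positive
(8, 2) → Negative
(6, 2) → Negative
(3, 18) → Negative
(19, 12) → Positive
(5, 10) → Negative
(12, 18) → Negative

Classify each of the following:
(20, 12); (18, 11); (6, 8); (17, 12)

A rule that fits every label: first ≥ 16 — true of each 'Positive' example, false of each 'Negative' one.

Positive, Positive, Negative, Positive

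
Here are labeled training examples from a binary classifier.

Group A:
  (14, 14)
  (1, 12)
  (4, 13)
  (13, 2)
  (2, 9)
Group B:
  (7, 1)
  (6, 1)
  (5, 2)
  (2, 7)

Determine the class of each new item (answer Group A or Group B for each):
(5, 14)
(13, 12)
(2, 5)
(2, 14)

The classifier is using: sum ≥ 11.
Group A: (5, 14), since 5+14 = 19.
Group A: (13, 12), since 13+12 = 25.
Group B: (2, 5), since 2+5 = 7.
Group A: (2, 14), since 2+14 = 16.

Group A, Group A, Group B, Group A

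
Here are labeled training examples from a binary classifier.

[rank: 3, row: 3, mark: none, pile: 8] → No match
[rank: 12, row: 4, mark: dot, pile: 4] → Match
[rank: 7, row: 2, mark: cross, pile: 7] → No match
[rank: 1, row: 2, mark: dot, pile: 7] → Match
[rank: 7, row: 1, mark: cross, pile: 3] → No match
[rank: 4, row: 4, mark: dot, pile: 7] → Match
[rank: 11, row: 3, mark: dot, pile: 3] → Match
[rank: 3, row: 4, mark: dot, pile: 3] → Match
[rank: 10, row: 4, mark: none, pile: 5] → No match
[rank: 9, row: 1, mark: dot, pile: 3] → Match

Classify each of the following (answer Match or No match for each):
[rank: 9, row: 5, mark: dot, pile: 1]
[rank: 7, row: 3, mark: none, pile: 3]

Match, No match

Looking at the examples, the only property every 'Match' case has and every 'No match' case lacks is: mark is dot.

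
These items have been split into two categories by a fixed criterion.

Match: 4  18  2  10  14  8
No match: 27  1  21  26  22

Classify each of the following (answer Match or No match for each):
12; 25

Match, No match

The pattern is that an item is 'Match' exactly when: even AND at most 18.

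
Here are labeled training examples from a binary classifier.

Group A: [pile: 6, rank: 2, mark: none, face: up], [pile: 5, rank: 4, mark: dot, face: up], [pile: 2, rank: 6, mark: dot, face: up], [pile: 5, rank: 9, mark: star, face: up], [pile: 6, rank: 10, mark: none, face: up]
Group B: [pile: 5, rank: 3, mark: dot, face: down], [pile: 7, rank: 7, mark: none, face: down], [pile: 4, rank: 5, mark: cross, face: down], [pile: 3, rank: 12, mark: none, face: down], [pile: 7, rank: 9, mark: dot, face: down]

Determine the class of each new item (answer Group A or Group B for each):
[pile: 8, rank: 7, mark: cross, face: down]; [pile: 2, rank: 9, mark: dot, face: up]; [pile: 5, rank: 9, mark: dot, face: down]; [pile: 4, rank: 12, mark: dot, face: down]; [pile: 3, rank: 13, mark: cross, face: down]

The simplest hypothesis consistent with all the labels is: face is up.

Group B, Group A, Group B, Group B, Group B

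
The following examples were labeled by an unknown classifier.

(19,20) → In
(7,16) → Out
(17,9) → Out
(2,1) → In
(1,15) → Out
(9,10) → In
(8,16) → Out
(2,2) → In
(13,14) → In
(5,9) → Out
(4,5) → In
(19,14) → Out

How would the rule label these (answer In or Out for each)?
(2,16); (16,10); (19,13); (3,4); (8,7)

Out, Out, Out, In, In

'In' ⟺ |first − second| ≤ 1.
(2,16): |2−16| = 14, fails the rule → Out. (16,10): |16−10| = 6, fails the rule → Out. (19,13): |19−13| = 6, fails the rule → Out. (3,4): |3−4| = 1, passes → In. (8,7): |8−7| = 1, passes → In.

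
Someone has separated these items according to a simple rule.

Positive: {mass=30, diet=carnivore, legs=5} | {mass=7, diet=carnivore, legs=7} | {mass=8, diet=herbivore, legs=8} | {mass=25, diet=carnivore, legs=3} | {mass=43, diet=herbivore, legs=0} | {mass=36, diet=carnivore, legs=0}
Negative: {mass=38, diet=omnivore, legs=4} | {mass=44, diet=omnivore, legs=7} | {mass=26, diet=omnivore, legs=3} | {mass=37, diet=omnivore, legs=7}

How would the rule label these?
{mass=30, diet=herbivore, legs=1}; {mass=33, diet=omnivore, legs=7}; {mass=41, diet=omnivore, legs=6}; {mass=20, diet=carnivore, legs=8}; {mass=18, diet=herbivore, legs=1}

Checking candidate rules against both groups, what survives is: diet is not omnivore.
{mass=30, diet=herbivore, legs=1}: diet is herbivore — has this property, so Positive.
{mass=33, diet=omnivore, legs=7}: diet is omnivore — does not satisfy this, so Negative.
{mass=41, diet=omnivore, legs=6}: diet is omnivore — does not satisfy this, so Negative.
{mass=20, diet=carnivore, legs=8}: diet is carnivore — has this property, so Positive.
{mass=18, diet=herbivore, legs=1}: diet is herbivore — has this property, so Positive.

Positive, Negative, Negative, Positive, Positive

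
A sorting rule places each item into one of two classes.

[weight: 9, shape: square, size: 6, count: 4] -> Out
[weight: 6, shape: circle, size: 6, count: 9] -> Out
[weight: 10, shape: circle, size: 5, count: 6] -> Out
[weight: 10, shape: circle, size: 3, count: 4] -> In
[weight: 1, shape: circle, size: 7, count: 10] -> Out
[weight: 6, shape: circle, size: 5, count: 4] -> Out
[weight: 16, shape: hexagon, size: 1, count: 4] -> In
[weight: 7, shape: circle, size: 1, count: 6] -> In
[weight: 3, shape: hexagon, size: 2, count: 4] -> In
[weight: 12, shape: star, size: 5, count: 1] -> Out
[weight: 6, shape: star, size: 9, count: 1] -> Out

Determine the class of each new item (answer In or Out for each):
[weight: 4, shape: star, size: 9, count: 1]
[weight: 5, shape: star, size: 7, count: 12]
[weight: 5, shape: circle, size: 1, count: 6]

Out, Out, In

'In' ⟺ size ≤ 3.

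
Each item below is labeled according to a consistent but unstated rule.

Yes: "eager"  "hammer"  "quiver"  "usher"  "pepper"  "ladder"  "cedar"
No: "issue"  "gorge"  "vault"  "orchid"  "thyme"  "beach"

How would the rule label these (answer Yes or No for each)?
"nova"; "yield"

No, No

One predicate separates the groups cleanly: ends with 'r'.
"nova": ends with 'a' — does not fit, so No. "yield": ends with 'd' — does not fit, so No.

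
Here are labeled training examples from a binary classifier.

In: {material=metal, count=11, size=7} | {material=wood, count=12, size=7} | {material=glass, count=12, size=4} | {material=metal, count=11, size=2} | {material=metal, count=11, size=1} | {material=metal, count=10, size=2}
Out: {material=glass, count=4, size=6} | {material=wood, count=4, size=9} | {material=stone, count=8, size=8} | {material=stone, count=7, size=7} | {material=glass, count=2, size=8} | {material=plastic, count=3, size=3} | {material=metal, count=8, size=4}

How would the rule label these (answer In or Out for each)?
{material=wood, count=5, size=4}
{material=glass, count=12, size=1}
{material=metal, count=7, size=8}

Out, In, Out

The classifier is using: count ≥ 10.
{material=wood, count=5, size=4}: count = 5, does not fit → Out. {material=glass, count=12, size=1}: count = 12, checks out → In. {material=metal, count=7, size=8}: count = 7, does not fit → Out.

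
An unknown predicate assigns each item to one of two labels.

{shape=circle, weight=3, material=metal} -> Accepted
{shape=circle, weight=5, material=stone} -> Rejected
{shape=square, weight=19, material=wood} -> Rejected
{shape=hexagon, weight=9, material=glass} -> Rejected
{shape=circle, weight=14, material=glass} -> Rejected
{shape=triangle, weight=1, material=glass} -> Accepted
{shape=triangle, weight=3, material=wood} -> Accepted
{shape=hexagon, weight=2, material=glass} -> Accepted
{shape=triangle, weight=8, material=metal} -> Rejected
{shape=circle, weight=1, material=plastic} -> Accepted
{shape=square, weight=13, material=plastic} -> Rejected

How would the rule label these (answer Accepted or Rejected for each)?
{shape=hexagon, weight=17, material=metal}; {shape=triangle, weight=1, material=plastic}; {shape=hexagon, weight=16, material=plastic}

The pattern is that an item is 'Accepted' exactly when: weight ≤ 3.

Rejected, Accepted, Rejected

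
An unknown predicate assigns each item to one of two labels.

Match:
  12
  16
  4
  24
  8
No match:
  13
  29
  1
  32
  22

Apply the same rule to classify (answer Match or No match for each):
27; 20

The classifier is using: multiple of 4 AND at most 24.

No match, Match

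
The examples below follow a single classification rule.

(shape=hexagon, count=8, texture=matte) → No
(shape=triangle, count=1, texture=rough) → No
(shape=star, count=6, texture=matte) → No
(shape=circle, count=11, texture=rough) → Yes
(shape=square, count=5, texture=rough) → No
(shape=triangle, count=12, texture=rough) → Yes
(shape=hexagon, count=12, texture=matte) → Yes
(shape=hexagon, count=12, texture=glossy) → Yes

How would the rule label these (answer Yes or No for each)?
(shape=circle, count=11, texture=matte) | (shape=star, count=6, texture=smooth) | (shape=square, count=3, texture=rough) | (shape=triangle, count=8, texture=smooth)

Yes, No, No, No

The distinguishing property — count ≥ 11 — holds for all the 'Yes' cases and none of the 'No' cases.
Yes: (shape=circle, count=11, texture=matte), since count = 11. No: (shape=star, count=6, texture=smooth), since count = 6. No: (shape=square, count=3, texture=rough), since count = 3. No: (shape=triangle, count=8, texture=smooth), since count = 8.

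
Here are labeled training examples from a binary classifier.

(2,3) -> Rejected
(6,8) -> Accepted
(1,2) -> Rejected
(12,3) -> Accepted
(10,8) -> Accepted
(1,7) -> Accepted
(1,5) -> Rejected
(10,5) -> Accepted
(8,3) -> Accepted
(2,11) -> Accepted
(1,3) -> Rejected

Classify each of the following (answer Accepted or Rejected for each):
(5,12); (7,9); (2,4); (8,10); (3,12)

Accepted, Accepted, Rejected, Accepted, Accepted

The pattern is that an item is 'Accepted' exactly when: sum ≥ 8.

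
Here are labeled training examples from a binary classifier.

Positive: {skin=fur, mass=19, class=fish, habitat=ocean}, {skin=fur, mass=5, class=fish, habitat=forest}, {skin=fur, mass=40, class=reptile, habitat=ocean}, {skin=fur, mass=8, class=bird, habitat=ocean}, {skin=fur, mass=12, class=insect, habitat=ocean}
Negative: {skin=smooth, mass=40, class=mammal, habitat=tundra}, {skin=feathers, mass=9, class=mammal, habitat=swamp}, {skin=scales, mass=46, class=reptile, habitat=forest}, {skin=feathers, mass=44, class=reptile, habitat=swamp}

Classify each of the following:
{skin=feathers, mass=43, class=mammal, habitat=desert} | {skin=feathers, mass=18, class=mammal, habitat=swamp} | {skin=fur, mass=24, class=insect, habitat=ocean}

The classifier is using: skin is fur.

Negative, Negative, Positive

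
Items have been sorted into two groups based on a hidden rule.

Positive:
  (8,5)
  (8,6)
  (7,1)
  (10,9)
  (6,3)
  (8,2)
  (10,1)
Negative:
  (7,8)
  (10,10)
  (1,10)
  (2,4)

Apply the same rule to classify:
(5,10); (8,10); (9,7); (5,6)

One predicate separates the groups cleanly: first > second.

Negative, Negative, Positive, Negative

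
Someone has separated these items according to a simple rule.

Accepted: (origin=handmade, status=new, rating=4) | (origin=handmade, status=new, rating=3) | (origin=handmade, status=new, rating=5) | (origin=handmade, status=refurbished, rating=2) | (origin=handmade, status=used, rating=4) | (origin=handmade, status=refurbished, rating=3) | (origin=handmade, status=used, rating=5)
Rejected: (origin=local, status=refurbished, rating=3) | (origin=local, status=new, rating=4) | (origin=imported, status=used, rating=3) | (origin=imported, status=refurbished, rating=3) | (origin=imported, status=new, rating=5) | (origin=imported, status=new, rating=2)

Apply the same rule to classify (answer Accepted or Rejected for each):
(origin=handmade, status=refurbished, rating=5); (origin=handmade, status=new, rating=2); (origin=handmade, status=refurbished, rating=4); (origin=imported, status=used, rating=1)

Accepted, Accepted, Accepted, Rejected

Rule: origin is handmade. This holds for each 'Accepted' example and fails for each 'Rejected' one.
(origin=handmade, status=refurbished, rating=5): origin is handmade, qualifies → Accepted.
(origin=handmade, status=new, rating=2): origin is handmade, qualifies → Accepted.
(origin=handmade, status=refurbished, rating=4): origin is handmade, qualifies → Accepted.
(origin=imported, status=used, rating=1): origin is imported, doesn't qualify → Rejected.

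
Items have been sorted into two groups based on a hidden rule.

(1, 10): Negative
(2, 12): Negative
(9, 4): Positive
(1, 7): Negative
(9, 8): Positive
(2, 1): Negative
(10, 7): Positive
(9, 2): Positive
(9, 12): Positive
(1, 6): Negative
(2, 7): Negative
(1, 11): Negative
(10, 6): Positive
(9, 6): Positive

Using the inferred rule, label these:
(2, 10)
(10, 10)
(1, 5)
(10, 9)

Negative, Positive, Negative, Positive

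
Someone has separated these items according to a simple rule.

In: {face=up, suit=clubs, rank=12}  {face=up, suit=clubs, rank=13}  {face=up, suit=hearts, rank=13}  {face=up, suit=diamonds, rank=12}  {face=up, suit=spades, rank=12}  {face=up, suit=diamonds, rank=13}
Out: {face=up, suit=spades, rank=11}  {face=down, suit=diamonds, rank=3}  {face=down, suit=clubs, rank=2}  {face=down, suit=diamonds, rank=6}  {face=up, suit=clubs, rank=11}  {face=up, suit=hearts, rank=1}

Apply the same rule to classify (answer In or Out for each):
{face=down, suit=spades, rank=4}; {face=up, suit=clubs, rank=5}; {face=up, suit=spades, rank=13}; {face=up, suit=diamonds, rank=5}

Out, Out, In, Out

Rule: rank ≥ 12. This holds for each 'In' example and fails for each 'Out' one.
{face=down, suit=spades, rank=4}: rank = 4 — fails the rule, so Out. {face=up, suit=clubs, rank=5}: rank = 5 — fails the rule, so Out. {face=up, suit=spades, rank=13}: rank = 13 — meets the rule, so In. {face=up, suit=diamonds, rank=5}: rank = 5 — fails the rule, so Out.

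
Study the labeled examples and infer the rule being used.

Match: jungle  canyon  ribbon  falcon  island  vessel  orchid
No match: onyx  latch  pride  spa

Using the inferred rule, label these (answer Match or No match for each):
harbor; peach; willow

Match, No match, Match

The distinguishing property — length 6 — holds for all the 'Match' cases and none of the 'No match' cases.
harbor: length 6 — passes, so Match. peach: length 5 — doesn't qualify, so No match. willow: length 6 — passes, so Match.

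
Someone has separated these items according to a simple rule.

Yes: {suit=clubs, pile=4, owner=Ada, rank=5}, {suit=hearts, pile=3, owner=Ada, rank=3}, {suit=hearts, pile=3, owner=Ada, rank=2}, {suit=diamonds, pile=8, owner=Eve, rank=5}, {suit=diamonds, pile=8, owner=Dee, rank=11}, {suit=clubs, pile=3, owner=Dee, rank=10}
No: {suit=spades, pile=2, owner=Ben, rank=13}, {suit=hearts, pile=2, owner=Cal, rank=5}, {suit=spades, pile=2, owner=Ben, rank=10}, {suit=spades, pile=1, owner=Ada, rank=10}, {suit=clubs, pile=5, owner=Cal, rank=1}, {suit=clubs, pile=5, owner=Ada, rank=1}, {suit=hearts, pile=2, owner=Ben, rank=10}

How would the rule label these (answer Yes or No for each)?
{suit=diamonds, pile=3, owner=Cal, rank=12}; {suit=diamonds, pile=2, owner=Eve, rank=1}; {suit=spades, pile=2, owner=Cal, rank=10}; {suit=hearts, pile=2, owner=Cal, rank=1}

'Yes' ⟺ rank ≥ 2 AND pile ≥ 3.
{suit=diamonds, pile=3, owner=Cal, rank=12}: Yes (rank = 12, pile = 3).
{suit=diamonds, pile=2, owner=Eve, rank=1}: No (rank = 1, pile = 2).
{suit=spades, pile=2, owner=Cal, rank=10}: No (rank = 10, pile = 2).
{suit=hearts, pile=2, owner=Cal, rank=1}: No (rank = 1, pile = 2).

Yes, No, No, No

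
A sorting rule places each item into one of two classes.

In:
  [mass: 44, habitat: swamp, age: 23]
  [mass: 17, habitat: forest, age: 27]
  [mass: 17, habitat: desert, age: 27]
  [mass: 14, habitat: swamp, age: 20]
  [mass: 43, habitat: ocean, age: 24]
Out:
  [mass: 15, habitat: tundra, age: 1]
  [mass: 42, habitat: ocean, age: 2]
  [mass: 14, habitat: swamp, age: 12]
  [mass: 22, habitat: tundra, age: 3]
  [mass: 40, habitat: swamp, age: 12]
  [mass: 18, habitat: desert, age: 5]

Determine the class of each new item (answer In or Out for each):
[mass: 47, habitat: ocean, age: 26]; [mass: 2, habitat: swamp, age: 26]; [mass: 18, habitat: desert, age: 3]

In, In, Out

'In' ⟺ age ≥ 20.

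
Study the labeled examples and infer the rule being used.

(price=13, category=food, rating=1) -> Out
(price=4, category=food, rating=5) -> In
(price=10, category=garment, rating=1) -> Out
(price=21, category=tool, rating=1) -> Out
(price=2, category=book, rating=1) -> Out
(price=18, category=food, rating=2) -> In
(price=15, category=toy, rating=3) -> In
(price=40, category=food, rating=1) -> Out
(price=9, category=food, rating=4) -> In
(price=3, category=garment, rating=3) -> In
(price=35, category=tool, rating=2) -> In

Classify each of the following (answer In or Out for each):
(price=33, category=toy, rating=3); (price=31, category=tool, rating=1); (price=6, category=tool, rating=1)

In, Out, Out

A rule that fits every label: rating ≥ 2 — true of each 'In' example, false of each 'Out' one.
In: (price=33, category=toy, rating=3), since rating = 3.
Out: (price=31, category=tool, rating=1), since rating = 1.
Out: (price=6, category=tool, rating=1), since rating = 1.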